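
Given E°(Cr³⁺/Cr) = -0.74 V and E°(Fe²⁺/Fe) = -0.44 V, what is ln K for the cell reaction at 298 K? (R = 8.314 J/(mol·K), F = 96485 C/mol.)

E°_cell = -0.44 − (-0.74) = 0.30 V, with n = 6 electrons transferred.
At equilibrium E = 0, so the Nernst equation gives ln K = nFE°/RT = (6)(96485)(0.30)/((8.314)(298)) = 70.10.

ln K = 70.1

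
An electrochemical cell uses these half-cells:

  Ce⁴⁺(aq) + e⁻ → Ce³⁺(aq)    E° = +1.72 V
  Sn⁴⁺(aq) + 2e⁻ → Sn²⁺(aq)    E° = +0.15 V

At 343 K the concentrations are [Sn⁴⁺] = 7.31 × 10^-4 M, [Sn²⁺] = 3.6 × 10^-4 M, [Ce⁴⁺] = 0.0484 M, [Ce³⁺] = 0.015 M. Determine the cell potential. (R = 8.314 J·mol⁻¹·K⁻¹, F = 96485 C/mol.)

1.59 V

The Ce⁴⁺/Ce³⁺ couple has the higher reduction potential and acts as the cathode, so E°_cell = +1.72 − (+0.15) = 1.57 V.
Balancing electrons gives n = 2; the reaction quotient is Q = [Sn⁴⁺]·[Ce³⁺]^2/([Sn²⁺]·[Ce⁴⁺]^2) = 0.195.
E = E° − (RT/nF) ln Q = 1.57 − (8.314×343)/(2×96485) × (-1.635) = 1.570 + 0.024 = 1.594 V.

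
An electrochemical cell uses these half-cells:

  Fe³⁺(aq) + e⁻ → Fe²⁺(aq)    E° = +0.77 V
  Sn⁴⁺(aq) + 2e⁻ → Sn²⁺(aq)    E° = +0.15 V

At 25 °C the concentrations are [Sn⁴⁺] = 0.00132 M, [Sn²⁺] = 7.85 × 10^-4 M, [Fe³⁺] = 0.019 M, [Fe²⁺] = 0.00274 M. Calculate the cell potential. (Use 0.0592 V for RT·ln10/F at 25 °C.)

0.663 V

The Fe³⁺/Fe²⁺ couple has the higher reduction potential and acts as the cathode, so E°_cell = +0.77 − (+0.15) = 0.62 V.
Balancing electrons gives n = 2; the reaction quotient is Q = [Sn⁴⁺]·[Fe²⁺]^2/([Sn²⁺]·[Fe³⁺]^2) = 0.0350.
At 25 °C, E = E° − (0.0592/n) log Q = 0.62 − (0.0592/2)(-1.456) = 0.620 + 0.043 = 0.663 V.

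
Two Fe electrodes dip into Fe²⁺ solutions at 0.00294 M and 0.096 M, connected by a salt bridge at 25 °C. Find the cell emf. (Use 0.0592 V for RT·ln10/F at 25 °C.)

0.045 V

Both half-cells are Fe²⁺/Fe, so E°_cell = 0. The concentrated side is the cathode; the cell reaction moves Fe²⁺ from high to low concentration with n = 2.
Q = [Fe²⁺]_dilute/[Fe²⁺]_conc = 0.00294/0.096 = 0.0306.
E = 0 − (0.0592/2) log Q = −(0.0592/2)(-1.514) = 0.0448 V.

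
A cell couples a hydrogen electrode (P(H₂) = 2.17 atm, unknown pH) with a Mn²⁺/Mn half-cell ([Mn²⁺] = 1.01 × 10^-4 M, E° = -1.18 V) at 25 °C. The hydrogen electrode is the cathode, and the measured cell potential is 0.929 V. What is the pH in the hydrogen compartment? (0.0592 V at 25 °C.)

E°_cell = 1.18 V and n = 2.
log Q = n(E° − E)/0.0592 = 2×(1.18 − 0.929)/0.0592 = 8.480.
With Q = [Mn²⁺]·P(H₂) / [H⁺]^2, solving for [H⁺] gives log[H⁺] = -6.069, so pH = 6.07.

pH = 6.07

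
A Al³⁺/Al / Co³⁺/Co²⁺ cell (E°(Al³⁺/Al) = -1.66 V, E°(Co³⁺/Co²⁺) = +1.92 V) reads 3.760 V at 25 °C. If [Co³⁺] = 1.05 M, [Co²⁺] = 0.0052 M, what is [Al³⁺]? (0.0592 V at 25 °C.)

From the Nernst equation, log Q = n(E° − E)/0.0592 = 3(3.58 − 3.760)/0.0592 = -9.122, so Q = 7.56 × 10^-10.
With Q = [Al³⁺]·[Co²⁺]^3/[Co³⁺]^3 and the known concentrations, [Al³⁺] in the numerator gives [Al³⁺] = 0.0062 M.

0.0062 M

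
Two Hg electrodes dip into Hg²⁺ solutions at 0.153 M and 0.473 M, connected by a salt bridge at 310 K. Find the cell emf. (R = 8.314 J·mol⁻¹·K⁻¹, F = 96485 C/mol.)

Both half-cells are Hg²⁺/Hg, so E°_cell = 0. The concentrated side is the cathode; the cell reaction moves Hg²⁺ from high to low concentration with n = 2.
Q = [Hg²⁺]_dilute/[Hg²⁺]_conc = 0.153/0.473 = 0.323.
E = 0 − (RT/nF) ln Q = −((8.314×310)/(2×96485))(-1.129) = 0.0151 V.

0.015 V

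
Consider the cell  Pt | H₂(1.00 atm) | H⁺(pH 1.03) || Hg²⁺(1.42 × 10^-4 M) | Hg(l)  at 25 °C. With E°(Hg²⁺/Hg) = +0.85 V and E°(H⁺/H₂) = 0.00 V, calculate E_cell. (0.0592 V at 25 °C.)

The Hg²⁺/Hg couple is the cathode, so E°_cell = 0.85 V; n = 2.
[H⁺] = 10^(−1.03) = 0.093 M, and Q = [H⁺]^2 / ([Hg²⁺]·P(H₂)) = 61.3.
E = E° − (0.0592/2) log Q = 0.85 − (0.0592/2)(1.788) = 0.797 V.

0.80 V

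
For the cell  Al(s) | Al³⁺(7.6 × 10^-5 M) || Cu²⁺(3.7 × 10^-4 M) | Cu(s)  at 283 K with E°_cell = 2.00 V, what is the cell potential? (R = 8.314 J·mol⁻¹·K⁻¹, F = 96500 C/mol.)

Balancing electrons gives n = 6; the reaction quotient is Q = [Al³⁺]^2/[Cu²⁺]^3 = 114.
E = E° − (RT/nF) ln Q = 2.00 − (8.314×283)/(6×96500) × (4.736) = 2.000 − 0.019 = 1.981 V.

1.98 V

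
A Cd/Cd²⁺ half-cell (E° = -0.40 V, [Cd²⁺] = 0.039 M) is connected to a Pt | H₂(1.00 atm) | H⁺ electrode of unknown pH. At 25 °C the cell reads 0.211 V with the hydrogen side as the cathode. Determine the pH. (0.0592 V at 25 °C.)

E°_cell = 0.40 V and n = 2.
log Q = n(E° − E)/0.0592 = 2×(0.40 − 0.211)/0.0592 = 6.385.
With Q = [Cd²⁺]·P(H₂) / [H⁺]^2, solving for [H⁺] gives log[H⁺] = -3.897, so pH = 3.90.

pH = 3.90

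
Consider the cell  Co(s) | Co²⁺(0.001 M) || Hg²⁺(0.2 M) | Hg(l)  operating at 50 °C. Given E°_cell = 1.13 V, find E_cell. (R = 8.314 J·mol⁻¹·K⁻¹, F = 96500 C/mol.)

1.20 V

Balancing electrons gives n = 2; the reaction quotient is Q = [Co²⁺]/[Hg²⁺] = 0.00500.
E = E° − (RT/nF) ln Q = 1.13 − (8.314×323)/(2×96500) × (-5.298) = 1.130 + 0.074 = 1.204 V.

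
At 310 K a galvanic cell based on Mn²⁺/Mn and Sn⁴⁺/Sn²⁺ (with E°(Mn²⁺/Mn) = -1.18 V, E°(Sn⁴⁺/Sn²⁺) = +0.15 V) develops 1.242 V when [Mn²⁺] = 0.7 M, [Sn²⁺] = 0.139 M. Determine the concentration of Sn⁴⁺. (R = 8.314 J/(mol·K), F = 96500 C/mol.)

From the Nernst equation, ln Q = nF(E° − E)/RT = 2×96500×(1.33 − 1.242)/(8.314×310) = 6.590, so Q = 728.
With Q = [Mn²⁺]·[Sn²⁺]/[Sn⁴⁺] and the known concentrations, [Sn⁴⁺] in the denominator gives [Sn⁴⁺] = 1.3 × 10^-4 M.

1.3 × 10^-4 M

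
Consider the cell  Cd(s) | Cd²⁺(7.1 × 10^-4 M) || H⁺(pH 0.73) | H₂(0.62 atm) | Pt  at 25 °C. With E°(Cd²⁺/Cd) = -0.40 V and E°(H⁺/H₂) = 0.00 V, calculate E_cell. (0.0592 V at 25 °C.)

0.46 V

The hydrogen couple is the cathode, so E°_cell = 0.40 V; n = 2.
[H⁺] = 10^(−0.73) = 0.19 M, and Q = [Cd²⁺]·P(H₂) / [H⁺]^2 = 0.0127.
E = E° − (0.0592/2) log Q = 0.40 − (0.0592/2)(-1.896) = 0.456 V.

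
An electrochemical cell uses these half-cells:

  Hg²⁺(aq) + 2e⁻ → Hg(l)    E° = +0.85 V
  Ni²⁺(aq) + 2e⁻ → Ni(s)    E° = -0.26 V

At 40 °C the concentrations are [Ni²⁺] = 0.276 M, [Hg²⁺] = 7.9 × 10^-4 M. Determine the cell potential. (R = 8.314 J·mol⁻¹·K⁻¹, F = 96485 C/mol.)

The Hg²⁺/Hg couple has the higher reduction potential and acts as the cathode, so E°_cell = +0.85 − (-0.26) = 1.11 V.
Balancing electrons gives n = 2; the reaction quotient is Q = [Ni²⁺]/[Hg²⁺] = 349.
E = E° − (RT/nF) ln Q = 1.11 − (8.314×313)/(2×96485) × (5.856) = 1.110 − 0.079 = 1.031 V.

1.03 V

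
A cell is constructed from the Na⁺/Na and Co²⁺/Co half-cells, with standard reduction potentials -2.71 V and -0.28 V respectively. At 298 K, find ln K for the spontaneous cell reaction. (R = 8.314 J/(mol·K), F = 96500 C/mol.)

ln K = 189.3

E°_cell = -0.28 − (-2.71) = 2.43 V, with n = 2 electrons transferred.
At equilibrium E = 0, so the Nernst equation gives ln K = nFE°/RT = (2)(96500)(2.43)/((8.314)(298)) = 189.29.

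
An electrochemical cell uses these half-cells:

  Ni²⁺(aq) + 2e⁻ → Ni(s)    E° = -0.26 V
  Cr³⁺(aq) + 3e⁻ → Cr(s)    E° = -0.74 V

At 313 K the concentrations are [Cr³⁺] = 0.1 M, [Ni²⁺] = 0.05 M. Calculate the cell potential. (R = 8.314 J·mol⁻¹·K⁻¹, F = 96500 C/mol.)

The Ni²⁺/Ni couple has the higher reduction potential and acts as the cathode, so E°_cell = -0.26 − (-0.74) = 0.48 V.
Balancing electrons gives n = 6; the reaction quotient is Q = [Cr³⁺]^2/[Ni²⁺]^3 = 80.0.
E = E° − (RT/nF) ln Q = 0.48 − (8.314×313)/(6×96500) × (4.382) = 0.480 − 0.020 = 0.460 V.

0.460 V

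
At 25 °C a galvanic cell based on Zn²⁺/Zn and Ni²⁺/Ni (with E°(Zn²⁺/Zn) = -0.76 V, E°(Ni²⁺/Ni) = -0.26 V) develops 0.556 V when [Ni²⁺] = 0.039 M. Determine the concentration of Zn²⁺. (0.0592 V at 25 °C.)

5 × 10^-4 M

From the Nernst equation, log Q = n(E° − E)/0.0592 = 2(0.50 − 0.556)/0.0592 = -1.892, so Q = 0.0128.
With Q = [Zn²⁺]/[Ni²⁺] and the known concentrations, [Zn²⁺] in the numerator gives [Zn²⁺] = 5 × 10^-4 M.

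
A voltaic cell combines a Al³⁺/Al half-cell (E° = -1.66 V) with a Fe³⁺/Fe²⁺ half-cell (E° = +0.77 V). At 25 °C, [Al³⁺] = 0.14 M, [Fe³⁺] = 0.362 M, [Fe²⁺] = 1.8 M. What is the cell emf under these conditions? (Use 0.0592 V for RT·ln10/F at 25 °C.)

The Fe³⁺/Fe²⁺ couple has the higher reduction potential and acts as the cathode, so E°_cell = +0.77 − (-1.66) = 2.43 V.
Balancing electrons gives n = 3; the reaction quotient is Q = [Al³⁺]·[Fe²⁺]^3/[Fe³⁺]^3 = 17.2.
At 25 °C, E = E° − (0.0592/n) log Q = 2.43 − (0.0592/3)(1.236) = 2.430 − 0.024 = 2.406 V.

2.41 V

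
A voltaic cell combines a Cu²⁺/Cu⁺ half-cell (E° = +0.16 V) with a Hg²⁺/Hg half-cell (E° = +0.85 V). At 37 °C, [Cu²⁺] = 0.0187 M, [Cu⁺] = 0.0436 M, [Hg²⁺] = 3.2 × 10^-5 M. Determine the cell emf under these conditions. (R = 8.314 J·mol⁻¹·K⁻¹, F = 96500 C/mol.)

The Hg²⁺/Hg couple has the higher reduction potential and acts as the cathode, so E°_cell = +0.85 − (+0.16) = 0.69 V.
Balancing electrons gives n = 2; the reaction quotient is Q = [Cu²⁺]^2/([Cu⁺]^2·[Hg²⁺]) = 5750.
E = E° − (RT/nF) ln Q = 0.69 − (8.314×310)/(2×96500) × (8.657) = 0.690 − 0.116 = 0.574 V.

0.574 V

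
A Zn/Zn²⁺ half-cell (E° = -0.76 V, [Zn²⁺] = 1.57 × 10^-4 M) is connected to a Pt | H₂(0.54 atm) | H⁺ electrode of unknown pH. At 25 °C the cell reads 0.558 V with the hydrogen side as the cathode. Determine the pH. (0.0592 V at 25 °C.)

pH = 5.45

E°_cell = 0.76 V and n = 2.
log Q = n(E° − E)/0.0592 = 2×(0.76 − 0.558)/0.0592 = 6.824.
With Q = [Zn²⁺]·P(H₂) / [H⁺]^2, solving for [H⁺] gives log[H⁺] = -5.448, so pH = 5.45.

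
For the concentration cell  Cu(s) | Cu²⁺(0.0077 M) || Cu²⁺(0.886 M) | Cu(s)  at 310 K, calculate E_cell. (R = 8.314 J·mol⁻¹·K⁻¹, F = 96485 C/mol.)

0.063 V

Both half-cells are Cu²⁺/Cu, so E°_cell = 0. The concentrated side is the cathode; the cell reaction moves Cu²⁺ from high to low concentration with n = 2.
Q = [Cu²⁺]_dilute/[Cu²⁺]_conc = 0.0077/0.886 = 0.00869.
E = 0 − (RT/nF) ln Q = −((8.314×310)/(2×96485))(-4.745) = 0.0634 V.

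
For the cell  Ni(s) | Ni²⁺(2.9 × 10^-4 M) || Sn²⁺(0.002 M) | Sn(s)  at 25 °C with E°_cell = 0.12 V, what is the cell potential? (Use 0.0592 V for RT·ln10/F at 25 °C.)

Balancing electrons gives n = 2; the reaction quotient is Q = [Ni²⁺]/[Sn²⁺] = 0.145.
At 25 °C, E = E° − (0.0592/n) log Q = 0.12 − (0.0592/2)(-0.839) = 0.120 + 0.025 = 0.145 V.

0.145 V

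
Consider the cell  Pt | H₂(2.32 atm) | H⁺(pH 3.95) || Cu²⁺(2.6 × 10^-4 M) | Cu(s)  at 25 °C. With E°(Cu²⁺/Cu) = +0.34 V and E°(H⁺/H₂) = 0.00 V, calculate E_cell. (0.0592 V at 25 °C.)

The Cu²⁺/Cu couple is the cathode, so E°_cell = 0.34 V; n = 2.
[H⁺] = 10^(−3.95) = 1.1 × 10^-4 M, and Q = [H⁺]^2 / ([Cu²⁺]·P(H₂)) = 2.09 × 10^-5.
E = E° − (0.0592/2) log Q = 0.34 − (0.0592/2)(-4.680) = 0.479 V.

0.48 V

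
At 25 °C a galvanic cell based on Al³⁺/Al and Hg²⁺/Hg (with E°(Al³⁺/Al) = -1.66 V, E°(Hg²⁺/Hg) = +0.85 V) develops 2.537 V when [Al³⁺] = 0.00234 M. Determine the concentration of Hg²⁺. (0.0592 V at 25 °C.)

From the Nernst equation, log Q = n(E° − E)/0.0592 = 6(2.51 − 2.537)/0.0592 = -2.736, so Q = 0.00183.
With Q = [Al³⁺]^2/[Hg²⁺]^3 and the known concentrations, [Hg²⁺]^3 in the denominator gives [Hg²⁺] = 0.14 M.

0.14 M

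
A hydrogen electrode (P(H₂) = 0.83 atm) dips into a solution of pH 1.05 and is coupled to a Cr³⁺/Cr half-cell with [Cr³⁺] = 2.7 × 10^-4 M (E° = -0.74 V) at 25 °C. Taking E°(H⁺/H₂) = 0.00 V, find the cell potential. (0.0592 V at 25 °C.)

The hydrogen couple is the cathode, so E°_cell = 0.74 V; n = 6.
[H⁺] = 10^(−1.05) = 0.089 M, and Q = [Cr³⁺]^2·P(H₂)^3 / [H⁺]^6 = 0.0832.
E = E° − (0.0592/6) log Q = 0.74 − (0.0592/6)(-1.080) = 0.751 V.

0.75 V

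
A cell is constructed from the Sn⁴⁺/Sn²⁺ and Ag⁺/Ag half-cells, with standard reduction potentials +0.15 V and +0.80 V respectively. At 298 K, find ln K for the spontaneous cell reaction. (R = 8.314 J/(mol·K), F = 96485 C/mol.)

ln K = 50.6

E°_cell = +0.80 − (+0.15) = 0.65 V, with n = 2 electrons transferred.
At equilibrium E = 0, so the Nernst equation gives ln K = nFE°/RT = (2)(96485)(0.65)/((8.314)(298)) = 50.63.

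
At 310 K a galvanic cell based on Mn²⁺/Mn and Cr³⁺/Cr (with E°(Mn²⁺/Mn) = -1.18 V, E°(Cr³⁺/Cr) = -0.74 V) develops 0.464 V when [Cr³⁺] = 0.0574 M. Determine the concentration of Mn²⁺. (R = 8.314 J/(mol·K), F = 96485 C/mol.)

0.025 M

From the Nernst equation, ln Q = nF(E° − E)/RT = 6×96485×(0.44 − 0.464)/(8.314×310) = -5.391, so Q = 0.00456.
With Q = [Mn²⁺]^3/[Cr³⁺]^2 and the known concentrations, [Mn²⁺]^3 in the numerator gives [Mn²⁺] = 0.025 M.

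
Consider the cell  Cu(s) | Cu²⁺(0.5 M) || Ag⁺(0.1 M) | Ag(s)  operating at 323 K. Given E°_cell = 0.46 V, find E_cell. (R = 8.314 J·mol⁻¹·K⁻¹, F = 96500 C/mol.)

Balancing electrons gives n = 2; the reaction quotient is Q = [Cu²⁺]/[Ag⁺]^2 = 50.0.
E = E° − (RT/nF) ln Q = 0.46 − (8.314×323)/(2×96500) × (3.912) = 0.460 − 0.054 = 0.406 V.

0.406 V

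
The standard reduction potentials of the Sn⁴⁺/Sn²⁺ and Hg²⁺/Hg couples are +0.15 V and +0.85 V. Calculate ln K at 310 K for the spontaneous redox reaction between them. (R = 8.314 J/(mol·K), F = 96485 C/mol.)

E°_cell = +0.85 − (+0.15) = 0.70 V, with n = 2 electrons transferred.
At equilibrium E = 0, so the Nernst equation gives ln K = nFE°/RT = (2)(96485)(0.70)/((8.314)(310)) = 52.41.

ln K = 52.4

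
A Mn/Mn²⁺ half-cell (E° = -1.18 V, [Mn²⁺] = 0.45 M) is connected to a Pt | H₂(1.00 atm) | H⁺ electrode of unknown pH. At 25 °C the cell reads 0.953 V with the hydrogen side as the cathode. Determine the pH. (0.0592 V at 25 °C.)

pH = 4.01

E°_cell = 1.18 V and n = 2.
log Q = n(E° − E)/0.0592 = 2×(1.18 − 0.953)/0.0592 = 7.669.
With Q = [Mn²⁺]·P(H₂) / [H⁺]^2, solving for [H⁺] gives log[H⁺] = -4.008, so pH = 4.01.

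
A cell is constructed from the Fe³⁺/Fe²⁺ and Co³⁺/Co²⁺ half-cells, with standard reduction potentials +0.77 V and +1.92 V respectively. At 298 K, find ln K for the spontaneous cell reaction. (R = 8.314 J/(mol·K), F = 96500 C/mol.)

ln K = 44.8

E°_cell = +1.92 − (+0.77) = 1.15 V, with n = 1 electron transferred.
At equilibrium E = 0, so the Nernst equation gives ln K = nFE°/RT = (1)(96500)(1.15)/((8.314)(298)) = 44.79.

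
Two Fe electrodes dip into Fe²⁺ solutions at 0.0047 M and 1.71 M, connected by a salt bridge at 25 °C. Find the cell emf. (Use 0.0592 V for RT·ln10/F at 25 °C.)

Both half-cells are Fe²⁺/Fe, so E°_cell = 0. The concentrated side is the cathode; the cell reaction moves Fe²⁺ from high to low concentration with n = 2.
Q = [Fe²⁺]_dilute/[Fe²⁺]_conc = 0.0047/1.71 = 0.00275.
E = 0 − (0.0592/2) log Q = −(0.0592/2)(-2.561) = 0.0758 V.

0.076 V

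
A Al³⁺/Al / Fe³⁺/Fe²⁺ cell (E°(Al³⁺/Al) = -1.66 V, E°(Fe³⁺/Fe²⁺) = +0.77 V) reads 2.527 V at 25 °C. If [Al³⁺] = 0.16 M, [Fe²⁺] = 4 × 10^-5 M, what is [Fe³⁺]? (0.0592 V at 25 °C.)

From the Nernst equation, log Q = n(E° − E)/0.0592 = 3(2.43 − 2.527)/0.0592 = -4.916, so Q = 1.21 × 10^-5.
With Q = [Al³⁺]·[Fe²⁺]^3/[Fe³⁺]^3 and the known concentrations, [Fe³⁺]^3 in the denominator gives [Fe³⁺] = 9.4 × 10^-4 M.

9.4 × 10^-4 M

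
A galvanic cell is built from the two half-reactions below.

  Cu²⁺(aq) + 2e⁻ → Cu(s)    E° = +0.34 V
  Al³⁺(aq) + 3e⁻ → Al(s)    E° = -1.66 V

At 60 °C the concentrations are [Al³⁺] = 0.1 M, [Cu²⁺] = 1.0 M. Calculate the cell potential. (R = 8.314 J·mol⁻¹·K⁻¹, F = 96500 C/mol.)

The Cu²⁺/Cu couple has the higher reduction potential and acts as the cathode, so E°_cell = +0.34 − (-1.66) = 2.00 V.
Balancing electrons gives n = 6; the reaction quotient is Q = [Al³⁺]^2/[Cu²⁺]^3 = 0.0100.
E = E° − (RT/nF) ln Q = 2.00 − (8.314×333)/(6×96500) × (-4.605) = 2.000 + 0.022 = 2.022 V.

2.02 V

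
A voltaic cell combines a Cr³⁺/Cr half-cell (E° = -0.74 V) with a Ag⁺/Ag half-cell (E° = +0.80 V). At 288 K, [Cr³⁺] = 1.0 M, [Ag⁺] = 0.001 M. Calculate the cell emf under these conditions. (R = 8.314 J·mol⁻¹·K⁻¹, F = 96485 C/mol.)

1.37 V

The Ag⁺/Ag couple has the higher reduction potential and acts as the cathode, so E°_cell = +0.80 − (-0.74) = 1.54 V.
Balancing electrons gives n = 3; the reaction quotient is Q = [Cr³⁺]/[Ag⁺]^3 = 1 × 10^9.
E = E° − (RT/nF) ln Q = 1.54 − (8.314×288)/(3×96485) × (20.723) = 1.540 − 0.171 = 1.369 V.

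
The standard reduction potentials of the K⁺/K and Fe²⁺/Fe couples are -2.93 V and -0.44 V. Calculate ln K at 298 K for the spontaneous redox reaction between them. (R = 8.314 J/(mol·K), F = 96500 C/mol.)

E°_cell = -0.44 − (-2.93) = 2.49 V, with n = 2 electrons transferred.
At equilibrium E = 0, so the Nernst equation gives ln K = nFE°/RT = (2)(96500)(2.49)/((8.314)(298)) = 193.97.

ln K = 194.0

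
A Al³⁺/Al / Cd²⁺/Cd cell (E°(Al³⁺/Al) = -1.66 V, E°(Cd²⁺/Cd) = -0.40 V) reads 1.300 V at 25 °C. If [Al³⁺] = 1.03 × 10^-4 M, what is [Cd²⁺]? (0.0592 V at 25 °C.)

0.049 M

From the Nernst equation, log Q = n(E° − E)/0.0592 = 6(1.26 − 1.300)/0.0592 = -4.054, so Q = 8.83 × 10^-5.
With Q = [Al³⁺]^2/[Cd²⁺]^3 and the known concentrations, [Cd²⁺]^3 in the denominator gives [Cd²⁺] = 0.049 M.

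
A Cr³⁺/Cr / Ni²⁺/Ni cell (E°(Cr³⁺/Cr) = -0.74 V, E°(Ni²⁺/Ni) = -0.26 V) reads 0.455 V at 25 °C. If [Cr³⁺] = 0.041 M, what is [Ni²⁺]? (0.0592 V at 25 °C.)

0.017 M

From the Nernst equation, log Q = n(E° − E)/0.0592 = 6(0.48 − 0.455)/0.0592 = 2.534, so Q = 342.
With Q = [Cr³⁺]^2/[Ni²⁺]^3 and the known concentrations, [Ni²⁺]^3 in the denominator gives [Ni²⁺] = 0.017 M.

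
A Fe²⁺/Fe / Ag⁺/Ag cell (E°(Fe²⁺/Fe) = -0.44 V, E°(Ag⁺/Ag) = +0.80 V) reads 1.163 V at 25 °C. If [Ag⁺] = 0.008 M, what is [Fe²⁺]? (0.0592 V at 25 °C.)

0.026 M

From the Nernst equation, log Q = n(E° − E)/0.0592 = 2(1.24 − 1.163)/0.0592 = 2.601, so Q = 399.
With Q = [Fe²⁺]/[Ag⁺]^2 and the known concentrations, [Fe²⁺] in the numerator gives [Fe²⁺] = 0.026 M.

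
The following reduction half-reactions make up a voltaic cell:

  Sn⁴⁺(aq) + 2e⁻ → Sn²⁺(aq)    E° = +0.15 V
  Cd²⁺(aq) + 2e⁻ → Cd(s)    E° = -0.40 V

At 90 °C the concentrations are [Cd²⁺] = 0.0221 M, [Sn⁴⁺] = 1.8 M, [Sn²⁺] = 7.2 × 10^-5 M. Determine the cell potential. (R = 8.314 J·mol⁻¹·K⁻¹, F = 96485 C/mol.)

0.768 V

The Sn⁴⁺/Sn²⁺ couple has the higher reduction potential and acts as the cathode, so E°_cell = +0.15 − (-0.40) = 0.55 V.
Balancing electrons gives n = 2; the reaction quotient is Q = [Cd²⁺]·[Sn²⁺]/[Sn⁴⁺] = 8.84 × 10^-7.
E = E° − (RT/nF) ln Q = 0.55 − (8.314×363)/(2×96485) × (-13.939) = 0.550 + 0.218 = 0.768 V.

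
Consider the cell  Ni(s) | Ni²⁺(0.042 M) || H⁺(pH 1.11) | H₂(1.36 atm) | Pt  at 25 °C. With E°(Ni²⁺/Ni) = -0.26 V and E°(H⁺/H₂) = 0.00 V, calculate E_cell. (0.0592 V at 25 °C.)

The hydrogen couple is the cathode, so E°_cell = 0.26 V; n = 2.
[H⁺] = 10^(−1.11) = 0.078 M, and Q = [Ni²⁺]·P(H₂) / [H⁺]^2 = 9.48.
E = E° − (0.0592/2) log Q = 0.26 − (0.0592/2)(0.977) = 0.231 V.

0.23 V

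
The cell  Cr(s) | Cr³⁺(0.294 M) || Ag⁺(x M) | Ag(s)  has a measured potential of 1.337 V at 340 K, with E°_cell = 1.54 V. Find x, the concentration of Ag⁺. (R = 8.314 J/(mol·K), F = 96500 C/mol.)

6.5 × 10^-4 M

From the Nernst equation, ln Q = nF(E° − E)/RT = 3×96500×(1.54 − 1.337)/(8.314×340) = 20.790, so Q = 1.07 × 10^9.
With Q = [Cr³⁺]/[Ag⁺]^3 and the known concentrations, [Ag⁺]^3 in the denominator gives [Ag⁺] = 6.5 × 10^-4 M.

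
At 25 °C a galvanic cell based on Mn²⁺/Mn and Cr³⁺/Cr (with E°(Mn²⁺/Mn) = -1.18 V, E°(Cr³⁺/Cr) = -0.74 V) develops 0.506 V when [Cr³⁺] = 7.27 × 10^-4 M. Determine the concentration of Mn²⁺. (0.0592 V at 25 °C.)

From the Nernst equation, log Q = n(E° − E)/0.0592 = 6(0.44 − 0.506)/0.0592 = -6.689, so Q = 2.05 × 10^-7.
With Q = [Mn²⁺]^3/[Cr³⁺]^2 and the known concentrations, [Mn²⁺]^3 in the numerator gives [Mn²⁺] = 4.8 × 10^-5 M.

4.8 × 10^-5 M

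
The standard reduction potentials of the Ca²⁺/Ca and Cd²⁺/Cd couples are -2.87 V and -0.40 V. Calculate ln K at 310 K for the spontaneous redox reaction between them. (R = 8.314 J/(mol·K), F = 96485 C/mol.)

ln K = 184.9

E°_cell = -0.40 − (-2.87) = 2.47 V, with n = 2 electrons transferred.
At equilibrium E = 0, so the Nernst equation gives ln K = nFE°/RT = (2)(96485)(2.47)/((8.314)(310)) = 184.93.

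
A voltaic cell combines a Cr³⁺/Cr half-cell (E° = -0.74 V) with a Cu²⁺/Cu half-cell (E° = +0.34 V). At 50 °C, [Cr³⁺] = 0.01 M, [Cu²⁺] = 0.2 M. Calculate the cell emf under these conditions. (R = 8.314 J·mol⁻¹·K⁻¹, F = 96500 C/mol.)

1.10 V

The Cu²⁺/Cu couple has the higher reduction potential and acts as the cathode, so E°_cell = +0.34 − (-0.74) = 1.08 V.
Balancing electrons gives n = 6; the reaction quotient is Q = [Cr³⁺]^2/[Cu²⁺]^3 = 0.0125.
E = E° − (RT/nF) ln Q = 1.08 − (8.314×323)/(6×96500) × (-4.382) = 1.080 + 0.020 = 1.100 V.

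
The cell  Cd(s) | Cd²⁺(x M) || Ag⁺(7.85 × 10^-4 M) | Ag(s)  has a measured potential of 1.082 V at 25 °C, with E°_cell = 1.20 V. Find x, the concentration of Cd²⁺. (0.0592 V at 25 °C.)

From the Nernst equation, log Q = n(E° − E)/0.0592 = 2(1.20 − 1.082)/0.0592 = 3.986, so Q = 9690.
With Q = [Cd²⁺]/[Ag⁺]^2 and the known concentrations, [Cd²⁺] in the numerator gives [Cd²⁺] = 0.006 M.

0.006 M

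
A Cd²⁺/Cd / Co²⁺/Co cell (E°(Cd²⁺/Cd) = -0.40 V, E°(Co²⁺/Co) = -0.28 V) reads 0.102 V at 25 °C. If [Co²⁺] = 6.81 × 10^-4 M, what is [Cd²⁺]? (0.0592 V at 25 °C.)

From the Nernst equation, log Q = n(E° − E)/0.0592 = 2(0.12 − 0.102)/0.0592 = 0.608, so Q = 4.06.
With Q = [Cd²⁺]/[Co²⁺] and the known concentrations, [Cd²⁺] in the numerator gives [Cd²⁺] = 0.0028 M.

0.0028 M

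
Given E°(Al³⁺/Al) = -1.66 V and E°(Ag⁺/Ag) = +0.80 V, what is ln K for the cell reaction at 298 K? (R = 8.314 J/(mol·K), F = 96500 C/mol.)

E°_cell = +0.80 − (-1.66) = 2.46 V, with n = 3 electrons transferred.
At equilibrium E = 0, so the Nernst equation gives ln K = nFE°/RT = (3)(96500)(2.46)/((8.314)(298)) = 287.45.

ln K = 287.4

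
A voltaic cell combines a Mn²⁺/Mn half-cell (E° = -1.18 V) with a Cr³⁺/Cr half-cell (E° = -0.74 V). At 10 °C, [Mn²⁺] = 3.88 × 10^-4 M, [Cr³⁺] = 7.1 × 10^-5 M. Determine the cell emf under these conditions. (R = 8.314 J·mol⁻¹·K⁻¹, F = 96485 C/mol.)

0.458 V

The Cr³⁺/Cr couple has the higher reduction potential and acts as the cathode, so E°_cell = -0.74 − (-1.18) = 0.44 V.
Balancing electrons gives n = 6; the reaction quotient is Q = [Mn²⁺]^3/[Cr³⁺]^2 = 0.0116.
E = E° − (RT/nF) ln Q = 0.44 − (8.314×283)/(6×96485) × (-4.458) = 0.440 + 0.018 = 0.458 V.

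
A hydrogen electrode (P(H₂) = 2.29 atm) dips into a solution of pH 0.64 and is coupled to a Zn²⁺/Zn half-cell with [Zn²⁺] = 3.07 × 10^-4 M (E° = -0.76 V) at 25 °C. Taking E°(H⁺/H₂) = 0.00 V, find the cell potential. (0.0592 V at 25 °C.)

0.82 V

The hydrogen couple is the cathode, so E°_cell = 0.76 V; n = 2.
[H⁺] = 10^(−0.64) = 0.23 M, and Q = [Zn²⁺]·P(H₂) / [H⁺]^2 = 0.0134.
E = E° − (0.0592/2) log Q = 0.76 − (0.0592/2)(-1.873) = 0.815 V.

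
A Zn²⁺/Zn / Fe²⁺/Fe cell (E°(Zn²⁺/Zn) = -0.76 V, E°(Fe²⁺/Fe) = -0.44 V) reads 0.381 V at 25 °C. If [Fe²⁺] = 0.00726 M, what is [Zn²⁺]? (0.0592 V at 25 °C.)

From the Nernst equation, log Q = n(E° − E)/0.0592 = 2(0.32 − 0.381)/0.0592 = -2.061, so Q = 0.00869.
With Q = [Zn²⁺]/[Fe²⁺] and the known concentrations, [Zn²⁺] in the numerator gives [Zn²⁺] = 6.3 × 10^-5 M.

6.3 × 10^-5 M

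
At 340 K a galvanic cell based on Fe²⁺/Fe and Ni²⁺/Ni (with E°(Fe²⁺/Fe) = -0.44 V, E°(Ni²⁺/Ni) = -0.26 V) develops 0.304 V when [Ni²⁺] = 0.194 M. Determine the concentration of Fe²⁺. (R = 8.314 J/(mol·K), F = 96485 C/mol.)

4.1 × 10^-5 M

From the Nernst equation, ln Q = nF(E° − E)/RT = 2×96485×(0.18 − 0.304)/(8.314×340) = -8.465, so Q = 2.11 × 10^-4.
With Q = [Fe²⁺]/[Ni²⁺] and the known concentrations, [Fe²⁺] in the numerator gives [Fe²⁺] = 4.1 × 10^-5 M.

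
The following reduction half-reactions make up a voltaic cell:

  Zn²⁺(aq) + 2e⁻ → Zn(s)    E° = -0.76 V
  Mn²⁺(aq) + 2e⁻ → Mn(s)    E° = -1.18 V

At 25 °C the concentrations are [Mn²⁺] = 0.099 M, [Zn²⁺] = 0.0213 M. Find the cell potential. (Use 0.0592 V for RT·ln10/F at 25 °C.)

0.400 V

The Zn²⁺/Zn couple has the higher reduction potential and acts as the cathode, so E°_cell = -0.76 − (-1.18) = 0.42 V.
Balancing electrons gives n = 2; the reaction quotient is Q = [Mn²⁺]/[Zn²⁺] = 4.65.
At 25 °C, E = E° − (0.0592/n) log Q = 0.42 − (0.0592/2)(0.667) = 0.420 − 0.020 = 0.400 V.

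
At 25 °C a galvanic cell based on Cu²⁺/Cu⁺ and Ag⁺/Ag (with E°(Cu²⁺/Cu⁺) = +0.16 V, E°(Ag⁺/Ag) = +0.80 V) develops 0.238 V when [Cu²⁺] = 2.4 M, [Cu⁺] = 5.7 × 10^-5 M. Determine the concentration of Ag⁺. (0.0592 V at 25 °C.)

0.0068 M

From the Nernst equation, log Q = n(E° − E)/0.0592 = 1(0.64 − 0.238)/0.0592 = 6.791, so Q = 6.17 × 10^6.
With Q = [Cu²⁺]/([Cu⁺]·[Ag⁺]) and the known concentrations, [Ag⁺] in the denominator gives [Ag⁺] = 0.0068 M.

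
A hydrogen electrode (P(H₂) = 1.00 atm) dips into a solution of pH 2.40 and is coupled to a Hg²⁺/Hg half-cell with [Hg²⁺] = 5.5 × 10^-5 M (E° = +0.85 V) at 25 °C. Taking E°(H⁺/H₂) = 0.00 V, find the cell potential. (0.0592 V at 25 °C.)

The Hg²⁺/Hg couple is the cathode, so E°_cell = 0.85 V; n = 2.
[H⁺] = 10^(−2.40) = 0.0040 M, and Q = [H⁺]^2 / ([Hg²⁺]·P(H₂)) = 0.288.
E = E° − (0.0592/2) log Q = 0.85 − (0.0592/2)(-0.540) = 0.866 V.

0.87 V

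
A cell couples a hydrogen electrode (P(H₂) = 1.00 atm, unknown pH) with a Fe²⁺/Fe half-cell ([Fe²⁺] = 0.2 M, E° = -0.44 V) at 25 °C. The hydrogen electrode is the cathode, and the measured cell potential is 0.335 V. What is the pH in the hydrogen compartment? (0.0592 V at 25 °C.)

pH = 2.12

E°_cell = 0.44 V and n = 2.
log Q = n(E° − E)/0.0592 = 2×(0.44 − 0.335)/0.0592 = 3.547.
With Q = [Fe²⁺]·P(H₂) / [H⁺]^2, solving for [H⁺] gives log[H⁺] = -2.123, so pH = 2.12.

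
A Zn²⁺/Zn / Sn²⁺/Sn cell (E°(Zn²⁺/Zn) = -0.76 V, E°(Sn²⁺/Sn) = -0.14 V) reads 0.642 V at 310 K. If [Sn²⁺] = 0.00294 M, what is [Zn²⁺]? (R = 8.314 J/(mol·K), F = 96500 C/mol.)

From the Nernst equation, ln Q = nF(E° − E)/RT = 2×96500×(0.62 − 0.642)/(8.314×310) = -1.647, so Q = 0.193.
With Q = [Zn²⁺]/[Sn²⁺] and the known concentrations, [Zn²⁺] in the numerator gives [Zn²⁺] = 5.7 × 10^-4 M.

5.7 × 10^-4 M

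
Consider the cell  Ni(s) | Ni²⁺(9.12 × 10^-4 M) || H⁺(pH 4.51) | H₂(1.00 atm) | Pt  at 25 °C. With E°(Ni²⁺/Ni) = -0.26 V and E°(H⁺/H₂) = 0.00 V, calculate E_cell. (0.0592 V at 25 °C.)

The hydrogen couple is the cathode, so E°_cell = 0.26 V; n = 2.
[H⁺] = 10^(−4.51) = 3.1 × 10^-5 M, and Q = [Ni²⁺]·P(H₂) / [H⁺]^2 = 9.55 × 10^5.
E = E° − (0.0592/2) log Q = 0.26 − (0.0592/2)(5.980) = 0.083 V.

0.083 V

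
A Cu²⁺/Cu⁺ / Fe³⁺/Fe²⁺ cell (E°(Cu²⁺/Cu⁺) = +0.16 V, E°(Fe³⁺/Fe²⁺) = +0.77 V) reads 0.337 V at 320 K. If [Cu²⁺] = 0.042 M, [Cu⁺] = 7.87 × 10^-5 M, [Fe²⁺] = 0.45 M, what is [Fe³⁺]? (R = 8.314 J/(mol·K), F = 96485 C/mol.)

From the Nernst equation, ln Q = nF(E° − E)/RT = 1×96485×(0.61 − 0.337)/(8.314×320) = 9.901, so Q = 1.99 × 10^4.
With Q = [Cu²⁺]·[Fe²⁺]/([Cu⁺]·[Fe³⁺]) and the known concentrations, [Fe³⁺] in the denominator gives [Fe³⁺] = 0.012 M.

0.012 M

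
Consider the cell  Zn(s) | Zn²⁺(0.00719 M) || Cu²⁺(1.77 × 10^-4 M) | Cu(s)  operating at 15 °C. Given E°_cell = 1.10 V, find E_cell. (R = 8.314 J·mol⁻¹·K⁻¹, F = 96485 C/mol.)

Balancing electrons gives n = 2; the reaction quotient is Q = [Zn²⁺]/[Cu²⁺] = 40.6.
E = E° − (RT/nF) ln Q = 1.10 − (8.314×288)/(2×96485) × (3.704) = 1.100 − 0.046 = 1.054 V.

1.05 V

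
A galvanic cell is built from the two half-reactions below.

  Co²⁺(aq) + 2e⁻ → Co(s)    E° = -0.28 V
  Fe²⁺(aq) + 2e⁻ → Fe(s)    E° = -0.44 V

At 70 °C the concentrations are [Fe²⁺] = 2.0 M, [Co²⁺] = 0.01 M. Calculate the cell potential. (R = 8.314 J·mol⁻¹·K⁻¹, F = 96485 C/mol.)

0.082 V

The Co²⁺/Co couple has the higher reduction potential and acts as the cathode, so E°_cell = -0.28 − (-0.44) = 0.16 V.
Balancing electrons gives n = 2; the reaction quotient is Q = [Fe²⁺]/[Co²⁺] = 200.
E = E° − (RT/nF) ln Q = 0.16 − (8.314×343)/(2×96485) × (5.298) = 0.160 − 0.078 = 0.082 V.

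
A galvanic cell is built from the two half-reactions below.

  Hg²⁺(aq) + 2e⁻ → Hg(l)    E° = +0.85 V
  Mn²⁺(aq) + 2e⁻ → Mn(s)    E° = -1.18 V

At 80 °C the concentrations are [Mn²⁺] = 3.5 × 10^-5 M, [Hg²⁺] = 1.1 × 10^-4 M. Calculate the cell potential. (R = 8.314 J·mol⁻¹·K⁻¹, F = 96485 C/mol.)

2.05 V

The Hg²⁺/Hg couple has the higher reduction potential and acts as the cathode, so E°_cell = +0.85 − (-1.18) = 2.03 V.
Balancing electrons gives n = 2; the reaction quotient is Q = [Mn²⁺]/[Hg²⁺] = 0.318.
E = E° − (RT/nF) ln Q = 2.03 − (8.314×353)/(2×96485) × (-1.145) = 2.030 + 0.017 = 2.047 V.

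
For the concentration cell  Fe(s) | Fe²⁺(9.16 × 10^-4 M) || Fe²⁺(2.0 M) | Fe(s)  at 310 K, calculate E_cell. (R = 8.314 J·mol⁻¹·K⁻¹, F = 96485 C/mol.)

0.10 V

Both half-cells are Fe²⁺/Fe, so E°_cell = 0. The concentrated side is the cathode; the cell reaction moves Fe²⁺ from high to low concentration with n = 2.
Q = [Fe²⁺]_dilute/[Fe²⁺]_conc = 9.16 × 10^-4/2.0 = 4.58 × 10^-4.
E = 0 − (RT/nF) ln Q = −((8.314×310)/(2×96485))(-7.689) = 0.1027 V.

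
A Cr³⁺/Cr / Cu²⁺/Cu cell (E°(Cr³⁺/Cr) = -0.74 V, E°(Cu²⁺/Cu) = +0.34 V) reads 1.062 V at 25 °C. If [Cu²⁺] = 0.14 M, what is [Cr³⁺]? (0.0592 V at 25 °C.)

From the Nernst equation, log Q = n(E° − E)/0.0592 = 6(1.08 − 1.062)/0.0592 = 1.824, so Q = 66.7.
With Q = [Cr³⁺]^2/[Cu²⁺]^3 and the known concentrations, [Cr³⁺]^2 in the numerator gives [Cr³⁺] = 0.43 M.

0.43 M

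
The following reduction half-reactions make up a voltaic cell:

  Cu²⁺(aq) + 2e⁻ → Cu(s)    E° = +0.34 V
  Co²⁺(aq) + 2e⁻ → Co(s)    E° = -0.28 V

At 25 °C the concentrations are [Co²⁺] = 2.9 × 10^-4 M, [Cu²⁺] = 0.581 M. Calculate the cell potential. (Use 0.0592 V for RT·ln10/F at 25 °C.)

The Cu²⁺/Cu couple has the higher reduction potential and acts as the cathode, so E°_cell = +0.34 − (-0.28) = 0.62 V.
Balancing electrons gives n = 2; the reaction quotient is Q = [Co²⁺]/[Cu²⁺] = 4.99 × 10^-4.
At 25 °C, E = E° − (0.0592/n) log Q = 0.62 − (0.0592/2)(-3.302) = 0.620 + 0.098 = 0.718 V.

0.718 V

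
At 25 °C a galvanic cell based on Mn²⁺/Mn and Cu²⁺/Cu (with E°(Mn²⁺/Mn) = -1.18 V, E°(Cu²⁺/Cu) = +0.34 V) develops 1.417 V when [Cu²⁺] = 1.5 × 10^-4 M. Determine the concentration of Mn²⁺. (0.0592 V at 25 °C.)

0.45 M

From the Nernst equation, log Q = n(E° − E)/0.0592 = 2(1.52 − 1.417)/0.0592 = 3.480, so Q = 3020.
With Q = [Mn²⁺]/[Cu²⁺] and the known concentrations, [Mn²⁺] in the numerator gives [Mn²⁺] = 0.45 M.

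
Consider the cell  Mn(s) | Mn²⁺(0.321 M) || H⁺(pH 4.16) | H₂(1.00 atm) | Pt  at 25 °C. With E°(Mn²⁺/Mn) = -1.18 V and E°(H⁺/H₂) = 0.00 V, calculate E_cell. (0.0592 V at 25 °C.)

0.95 V

The hydrogen couple is the cathode, so E°_cell = 1.18 V; n = 2.
[H⁺] = 10^(−4.16) = 6.9 × 10^-5 M, and Q = [Mn²⁺]·P(H₂) / [H⁺]^2 = 6.71 × 10^7.
E = E° − (0.0592/2) log Q = 1.18 − (0.0592/2)(7.827) = 0.948 V.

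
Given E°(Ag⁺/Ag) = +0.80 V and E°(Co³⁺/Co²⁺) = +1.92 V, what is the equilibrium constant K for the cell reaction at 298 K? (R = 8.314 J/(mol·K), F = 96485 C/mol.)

E°_cell = +1.92 − (+0.80) = 1.12 V, with n = 1 electron transferred.
At equilibrium E = 0, so the Nernst equation gives ln K = nFE°/RT = (1)(96485)(1.12)/((8.314)(298)) = 43.62.
K = e^43.62 = 8.8 × 10^18.

8.8 × 10^18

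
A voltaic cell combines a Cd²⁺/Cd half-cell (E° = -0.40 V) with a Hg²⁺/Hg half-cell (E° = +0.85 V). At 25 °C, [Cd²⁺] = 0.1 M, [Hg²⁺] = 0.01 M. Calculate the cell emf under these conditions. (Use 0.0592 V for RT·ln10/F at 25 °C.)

The Hg²⁺/Hg couple has the higher reduction potential and acts as the cathode, so E°_cell = +0.85 − (-0.40) = 1.25 V.
Balancing electrons gives n = 2; the reaction quotient is Q = [Cd²⁺]/[Hg²⁺] = 10.0.
At 25 °C, E = E° − (0.0592/n) log Q = 1.25 − (0.0592/2)(1.000) = 1.250 − 0.030 = 1.220 V.

1.22 V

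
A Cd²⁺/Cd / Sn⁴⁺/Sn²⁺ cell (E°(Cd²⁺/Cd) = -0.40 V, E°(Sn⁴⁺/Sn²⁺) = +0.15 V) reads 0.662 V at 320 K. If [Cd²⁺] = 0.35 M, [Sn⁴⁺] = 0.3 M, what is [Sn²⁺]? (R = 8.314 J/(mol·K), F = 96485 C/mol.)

From the Nernst equation, ln Q = nF(E° − E)/RT = 2×96485×(0.55 − 0.662)/(8.314×320) = -8.124, so Q = 2.96 × 10^-4.
With Q = [Cd²⁺]·[Sn²⁺]/[Sn⁴⁺] and the known concentrations, [Sn²⁺] in the numerator gives [Sn²⁺] = 2.5 × 10^-4 M.

2.5 × 10^-4 M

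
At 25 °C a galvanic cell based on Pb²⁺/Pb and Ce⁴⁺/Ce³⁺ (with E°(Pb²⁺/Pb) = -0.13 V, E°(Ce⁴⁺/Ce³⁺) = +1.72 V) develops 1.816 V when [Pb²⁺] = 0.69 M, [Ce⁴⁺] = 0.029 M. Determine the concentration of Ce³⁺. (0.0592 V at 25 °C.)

From the Nernst equation, log Q = n(E° − E)/0.0592 = 2(1.85 − 1.816)/0.0592 = 1.149, so Q = 14.1.
With Q = [Pb²⁺]·[Ce³⁺]^2/[Ce⁴⁺]^2 and the known concentrations, [Ce³⁺]^2 in the numerator gives [Ce³⁺] = 0.13 M.

0.13 M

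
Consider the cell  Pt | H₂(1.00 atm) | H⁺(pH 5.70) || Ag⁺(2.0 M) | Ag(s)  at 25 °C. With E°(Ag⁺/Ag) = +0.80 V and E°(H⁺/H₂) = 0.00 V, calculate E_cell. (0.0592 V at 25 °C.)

1.16 V

The Ag⁺/Ag couple is the cathode, so E°_cell = 0.80 V; n = 2.
[H⁺] = 10^(−5.70) = 2 × 10^-6 M, and Q = [H⁺]^2 / ([Ag⁺]^2·P(H₂)) = 9.95 × 10^-13.
E = E° − (0.0592/2) log Q = 0.80 − (0.0592/2)(-12.002) = 1.155 V.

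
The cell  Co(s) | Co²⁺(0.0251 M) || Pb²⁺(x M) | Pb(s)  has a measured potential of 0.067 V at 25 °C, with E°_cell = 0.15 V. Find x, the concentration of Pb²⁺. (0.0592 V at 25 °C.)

From the Nernst equation, log Q = n(E° − E)/0.0592 = 2(0.15 − 0.067)/0.0592 = 2.804, so Q = 637.
With Q = [Co²⁺]/[Pb²⁺] and the known concentrations, [Pb²⁺] in the denominator gives [Pb²⁺] = 3.9 × 10^-5 M.

3.9 × 10^-5 M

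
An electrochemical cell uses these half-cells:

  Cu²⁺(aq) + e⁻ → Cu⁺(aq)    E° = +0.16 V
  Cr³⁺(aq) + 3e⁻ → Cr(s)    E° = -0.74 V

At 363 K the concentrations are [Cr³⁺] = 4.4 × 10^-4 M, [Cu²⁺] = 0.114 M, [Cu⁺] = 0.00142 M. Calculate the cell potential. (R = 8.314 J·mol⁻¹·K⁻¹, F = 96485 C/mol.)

The Cu²⁺/Cu⁺ couple has the higher reduction potential and acts as the cathode, so E°_cell = +0.16 − (-0.74) = 0.90 V.
Balancing electrons gives n = 3; the reaction quotient is Q = [Cr³⁺]·[Cu⁺]^3/[Cu²⁺]^3 = 8.5 × 10^-10.
E = E° − (RT/nF) ln Q = 0.90 − (8.314×363)/(3×96485) × (-20.885) = 0.900 + 0.218 = 1.118 V.

1.12 V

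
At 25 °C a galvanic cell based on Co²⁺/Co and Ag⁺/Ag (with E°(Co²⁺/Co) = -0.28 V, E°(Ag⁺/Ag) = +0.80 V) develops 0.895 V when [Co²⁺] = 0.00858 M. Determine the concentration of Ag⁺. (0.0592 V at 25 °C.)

From the Nernst equation, log Q = n(E° − E)/0.0592 = 2(1.08 − 0.895)/0.0592 = 6.250, so Q = 1.78 × 10^6.
With Q = [Co²⁺]/[Ag⁺]^2 and the known concentrations, [Ag⁺]^2 in the denominator gives [Ag⁺] = 6.9 × 10^-5 M.

6.9 × 10^-5 M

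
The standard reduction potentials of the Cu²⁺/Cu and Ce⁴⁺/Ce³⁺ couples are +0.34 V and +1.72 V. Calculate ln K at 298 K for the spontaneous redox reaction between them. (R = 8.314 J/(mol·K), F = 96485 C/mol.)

E°_cell = +1.72 − (+0.34) = 1.38 V, with n = 2 electrons transferred.
At equilibrium E = 0, so the Nernst equation gives ln K = nFE°/RT = (2)(96485)(1.38)/((8.314)(298)) = 107.48.

ln K = 107.5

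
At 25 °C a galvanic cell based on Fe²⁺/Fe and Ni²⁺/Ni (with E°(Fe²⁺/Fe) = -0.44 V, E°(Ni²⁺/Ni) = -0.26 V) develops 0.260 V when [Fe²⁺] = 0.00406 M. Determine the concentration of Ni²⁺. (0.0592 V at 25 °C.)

From the Nernst equation, log Q = n(E° − E)/0.0592 = 2(0.18 − 0.260)/0.0592 = -2.703, so Q = 0.00198.
With Q = [Fe²⁺]/[Ni²⁺] and the known concentrations, [Ni²⁺] in the denominator gives [Ni²⁺] = 2.0 M.

2.0 M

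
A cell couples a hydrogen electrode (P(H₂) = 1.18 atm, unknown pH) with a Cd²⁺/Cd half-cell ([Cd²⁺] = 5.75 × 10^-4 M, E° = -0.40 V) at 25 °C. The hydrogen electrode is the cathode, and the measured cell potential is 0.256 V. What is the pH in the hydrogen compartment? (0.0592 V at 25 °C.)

E°_cell = 0.40 V and n = 2.
log Q = n(E° − E)/0.0592 = 2×(0.40 − 0.256)/0.0592 = 4.865.
With Q = [Cd²⁺]·P(H₂) / [H⁺]^2, solving for [H⁺] gives log[H⁺] = -4.017, so pH = 4.02.

pH = 4.02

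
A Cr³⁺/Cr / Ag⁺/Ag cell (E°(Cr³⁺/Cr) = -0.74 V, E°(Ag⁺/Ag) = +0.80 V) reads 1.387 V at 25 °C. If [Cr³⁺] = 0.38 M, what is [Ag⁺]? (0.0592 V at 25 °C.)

0.0019 M

From the Nernst equation, log Q = n(E° − E)/0.0592 = 3(1.54 − 1.387)/0.0592 = 7.753, so Q = 5.67 × 10^7.
With Q = [Cr³⁺]/[Ag⁺]^3 and the known concentrations, [Ag⁺]^3 in the denominator gives [Ag⁺] = 0.0019 M.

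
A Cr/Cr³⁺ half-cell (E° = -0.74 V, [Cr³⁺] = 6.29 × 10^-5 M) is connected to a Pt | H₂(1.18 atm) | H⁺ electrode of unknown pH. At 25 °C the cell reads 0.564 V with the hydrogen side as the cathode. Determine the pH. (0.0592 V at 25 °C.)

E°_cell = 0.74 V and n = 6.
log Q = n(E° − E)/0.0592 = 6×(0.74 − 0.564)/0.0592 = 17.838.
With Q = [Cr³⁺]^2·P(H₂)^3 / [H⁺]^6, solving for [H⁺] gives log[H⁺] = -4.337, so pH = 4.34.

pH = 4.34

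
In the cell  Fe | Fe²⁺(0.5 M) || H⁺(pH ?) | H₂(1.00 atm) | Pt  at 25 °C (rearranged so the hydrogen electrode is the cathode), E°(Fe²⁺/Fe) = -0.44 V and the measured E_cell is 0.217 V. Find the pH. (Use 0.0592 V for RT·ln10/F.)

pH = 3.92

E°_cell = 0.44 V and n = 2.
log Q = n(E° − E)/0.0592 = 2×(0.44 − 0.217)/0.0592 = 7.534.
With Q = [Fe²⁺]·P(H₂) / [H⁺]^2, solving for [H⁺] gives log[H⁺] = -3.917, so pH = 3.92.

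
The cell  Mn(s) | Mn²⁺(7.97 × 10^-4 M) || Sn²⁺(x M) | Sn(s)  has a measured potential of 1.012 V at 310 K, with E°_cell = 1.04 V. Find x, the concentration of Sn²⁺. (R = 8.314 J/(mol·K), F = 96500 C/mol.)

From the Nernst equation, ln Q = nF(E° − E)/RT = 2×96500×(1.04 − 1.012)/(8.314×310) = 2.097, so Q = 8.14.
With Q = [Mn²⁺]/[Sn²⁺] and the known concentrations, [Sn²⁺] in the denominator gives [Sn²⁺] = 9.8 × 10^-5 M.

9.8 × 10^-5 M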